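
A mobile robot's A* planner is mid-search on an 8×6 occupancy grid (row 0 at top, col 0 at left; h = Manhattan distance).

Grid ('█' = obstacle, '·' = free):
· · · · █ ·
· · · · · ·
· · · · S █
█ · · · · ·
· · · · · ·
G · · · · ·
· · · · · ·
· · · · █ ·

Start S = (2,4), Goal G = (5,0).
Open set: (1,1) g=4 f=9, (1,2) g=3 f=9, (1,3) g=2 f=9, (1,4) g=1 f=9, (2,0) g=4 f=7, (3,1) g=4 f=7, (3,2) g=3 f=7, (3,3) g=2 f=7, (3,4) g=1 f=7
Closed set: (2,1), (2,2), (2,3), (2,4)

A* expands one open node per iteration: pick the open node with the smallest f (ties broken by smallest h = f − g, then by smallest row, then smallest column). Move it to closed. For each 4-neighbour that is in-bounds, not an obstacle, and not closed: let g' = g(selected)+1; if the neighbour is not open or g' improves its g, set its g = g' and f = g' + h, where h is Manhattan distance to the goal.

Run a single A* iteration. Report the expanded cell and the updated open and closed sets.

step 1: expand (2,0) (f=7, h=3) → closed; open now [(1,0) g=5 f=9, (1,1) g=4 f=9, (1,2) g=3 f=9, (1,3) g=2 f=9, (1,4) g=1 f=9, (3,1) g=4 f=7, (3,2) g=3 f=7, (3,3) g=2 f=7, (3,4) g=1 f=7]

expanded=(2,0); open=[(1,0) g=5 f=9, (1,1) g=4 f=9, (1,2) g=3 f=9, (1,3) g=2 f=9, (1,4) g=1 f=9, (3,1) g=4 f=7, (3,2) g=3 f=7, (3,3) g=2 f=7, (3,4) g=1 f=7]; closed=[(2,0), (2,1), (2,2), (2,3), (2,4)]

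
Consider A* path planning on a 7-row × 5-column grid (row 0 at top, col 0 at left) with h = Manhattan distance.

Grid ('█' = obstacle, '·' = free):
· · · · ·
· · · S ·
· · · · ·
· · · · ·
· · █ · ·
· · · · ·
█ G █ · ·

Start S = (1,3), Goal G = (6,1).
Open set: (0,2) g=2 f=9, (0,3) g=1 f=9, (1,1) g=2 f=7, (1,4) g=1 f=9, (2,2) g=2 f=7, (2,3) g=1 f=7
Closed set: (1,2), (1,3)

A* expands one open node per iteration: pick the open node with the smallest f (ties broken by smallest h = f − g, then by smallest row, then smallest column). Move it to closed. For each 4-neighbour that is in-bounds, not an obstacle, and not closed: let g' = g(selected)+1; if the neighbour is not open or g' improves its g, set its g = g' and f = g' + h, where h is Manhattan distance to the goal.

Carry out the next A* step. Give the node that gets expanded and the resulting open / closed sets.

expanded=(1,1); open=[(0,1) g=3 f=9, (0,2) g=2 f=9, (0,3) g=1 f=9, (1,0) g=3 f=9, (1,4) g=1 f=9, (2,1) g=3 f=7, (2,2) g=2 f=7, (2,3) g=1 f=7]; closed=[(1,1), (1,2), (1,3)]

step 1: expand (1,1) (f=7, h=5) → closed; open now [(0,1) g=3 f=9, (0,2) g=2 f=9, (0,3) g=1 f=9, (1,0) g=3 f=9, (1,4) g=1 f=9, (2,1) g=3 f=7, (2,2) g=2 f=7, (2,3) g=1 f=7]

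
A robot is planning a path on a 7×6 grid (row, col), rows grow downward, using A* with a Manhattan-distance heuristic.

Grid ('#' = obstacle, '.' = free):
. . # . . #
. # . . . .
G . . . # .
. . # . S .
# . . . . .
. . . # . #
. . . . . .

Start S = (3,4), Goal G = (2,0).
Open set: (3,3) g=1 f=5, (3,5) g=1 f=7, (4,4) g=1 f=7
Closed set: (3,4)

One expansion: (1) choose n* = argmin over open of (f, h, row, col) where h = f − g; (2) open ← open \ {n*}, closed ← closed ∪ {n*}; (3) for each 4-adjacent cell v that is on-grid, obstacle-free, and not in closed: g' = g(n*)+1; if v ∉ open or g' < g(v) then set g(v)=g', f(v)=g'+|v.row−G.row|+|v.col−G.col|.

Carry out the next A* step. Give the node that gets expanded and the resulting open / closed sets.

expanded=(3,3); open=[(2,3) g=2 f=5, (3,5) g=1 f=7, (4,3) g=2 f=7, (4,4) g=1 f=7]; closed=[(3,3), (3,4)]

step 1: expand (3,3) (f=5, h=4) → closed; open now [(2,3) g=2 f=5, (3,5) g=1 f=7, (4,3) g=2 f=7, (4,4) g=1 f=7]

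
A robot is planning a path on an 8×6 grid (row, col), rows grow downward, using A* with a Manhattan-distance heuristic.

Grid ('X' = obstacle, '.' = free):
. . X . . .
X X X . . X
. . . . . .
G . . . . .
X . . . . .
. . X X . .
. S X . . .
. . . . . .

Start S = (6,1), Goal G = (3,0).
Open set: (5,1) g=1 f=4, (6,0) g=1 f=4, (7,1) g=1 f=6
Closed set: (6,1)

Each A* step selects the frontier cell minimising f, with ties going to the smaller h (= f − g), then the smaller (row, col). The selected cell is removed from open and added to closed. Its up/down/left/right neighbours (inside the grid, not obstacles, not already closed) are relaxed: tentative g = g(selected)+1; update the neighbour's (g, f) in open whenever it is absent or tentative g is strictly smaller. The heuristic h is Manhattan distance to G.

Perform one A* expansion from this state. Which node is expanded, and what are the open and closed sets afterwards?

step 1: expand (5,1) (f=4, h=3) → closed; open now [(4,1) g=2 f=4, (5,0) g=2 f=4, (6,0) g=1 f=4, (7,1) g=1 f=6]

expanded=(5,1); open=[(4,1) g=2 f=4, (5,0) g=2 f=4, (6,0) g=1 f=4, (7,1) g=1 f=6]; closed=[(5,1), (6,1)]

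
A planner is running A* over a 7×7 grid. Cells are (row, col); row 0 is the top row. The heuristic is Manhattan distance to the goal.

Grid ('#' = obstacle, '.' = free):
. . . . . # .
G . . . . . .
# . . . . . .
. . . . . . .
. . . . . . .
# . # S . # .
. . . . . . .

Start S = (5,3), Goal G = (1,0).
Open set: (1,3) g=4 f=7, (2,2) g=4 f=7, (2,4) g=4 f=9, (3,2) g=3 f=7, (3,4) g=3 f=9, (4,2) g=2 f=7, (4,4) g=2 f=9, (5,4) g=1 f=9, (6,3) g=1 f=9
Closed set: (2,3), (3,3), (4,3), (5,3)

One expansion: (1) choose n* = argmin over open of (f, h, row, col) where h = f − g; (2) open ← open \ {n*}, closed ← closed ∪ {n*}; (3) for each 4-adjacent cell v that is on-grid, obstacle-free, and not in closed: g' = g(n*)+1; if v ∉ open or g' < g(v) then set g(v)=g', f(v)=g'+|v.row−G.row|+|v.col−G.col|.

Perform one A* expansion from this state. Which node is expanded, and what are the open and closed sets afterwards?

step 1: expand (1,3) (f=7, h=3) → closed; open now [(0,3) g=5 f=9, (1,2) g=5 f=7, (1,4) g=5 f=9, (2,2) g=4 f=7, (2,4) g=4 f=9, (3,2) g=3 f=7, (3,4) g=3 f=9, (4,2) g=2 f=7, (4,4) g=2 f=9, (5,4) g=1 f=9, (6,3) g=1 f=9]

expanded=(1,3); open=[(0,3) g=5 f=9, (1,2) g=5 f=7, (1,4) g=5 f=9, (2,2) g=4 f=7, (2,4) g=4 f=9, (3,2) g=3 f=7, (3,4) g=3 f=9, (4,2) g=2 f=7, (4,4) g=2 f=9, (5,4) g=1 f=9, (6,3) g=1 f=9]; closed=[(1,3), (2,3), (3,3), (4,3), (5,3)]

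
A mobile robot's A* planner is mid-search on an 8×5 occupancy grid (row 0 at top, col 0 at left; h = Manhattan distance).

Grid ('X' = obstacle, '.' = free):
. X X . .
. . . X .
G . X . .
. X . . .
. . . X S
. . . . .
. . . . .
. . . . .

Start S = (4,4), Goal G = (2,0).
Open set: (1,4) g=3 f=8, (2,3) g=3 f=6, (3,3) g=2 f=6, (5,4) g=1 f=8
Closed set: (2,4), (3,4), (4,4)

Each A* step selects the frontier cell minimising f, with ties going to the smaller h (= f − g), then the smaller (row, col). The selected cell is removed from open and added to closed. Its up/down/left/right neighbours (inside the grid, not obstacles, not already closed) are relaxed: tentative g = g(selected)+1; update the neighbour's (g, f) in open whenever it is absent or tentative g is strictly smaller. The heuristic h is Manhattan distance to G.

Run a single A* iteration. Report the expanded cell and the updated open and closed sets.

expanded=(2,3); open=[(1,4) g=3 f=8, (3,3) g=2 f=6, (5,4) g=1 f=8]; closed=[(2,3), (2,4), (3,4), (4,4)]

step 1: expand (2,3) (f=6, h=3) → closed; open now [(1,4) g=3 f=8, (3,3) g=2 f=6, (5,4) g=1 f=8]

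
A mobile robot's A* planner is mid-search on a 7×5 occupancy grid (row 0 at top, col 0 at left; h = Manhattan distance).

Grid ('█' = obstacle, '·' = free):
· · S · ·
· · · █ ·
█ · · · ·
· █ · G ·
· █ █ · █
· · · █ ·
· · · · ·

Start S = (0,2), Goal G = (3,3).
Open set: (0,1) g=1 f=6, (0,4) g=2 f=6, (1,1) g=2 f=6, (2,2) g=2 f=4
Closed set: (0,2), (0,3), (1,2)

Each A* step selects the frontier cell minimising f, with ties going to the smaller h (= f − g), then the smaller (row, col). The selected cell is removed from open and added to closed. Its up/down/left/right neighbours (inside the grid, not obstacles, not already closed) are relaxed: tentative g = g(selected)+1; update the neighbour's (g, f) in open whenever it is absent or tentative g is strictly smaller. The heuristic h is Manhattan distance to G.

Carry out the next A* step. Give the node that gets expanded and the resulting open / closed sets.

expanded=(2,2); open=[(0,1) g=1 f=6, (0,4) g=2 f=6, (1,1) g=2 f=6, (2,1) g=3 f=6, (2,3) g=3 f=4, (3,2) g=3 f=4]; closed=[(0,2), (0,3), (1,2), (2,2)]

step 1: expand (2,2) (f=4, h=2) → closed; open now [(0,1) g=1 f=6, (0,4) g=2 f=6, (1,1) g=2 f=6, (2,1) g=3 f=6, (2,3) g=3 f=4, (3,2) g=3 f=4]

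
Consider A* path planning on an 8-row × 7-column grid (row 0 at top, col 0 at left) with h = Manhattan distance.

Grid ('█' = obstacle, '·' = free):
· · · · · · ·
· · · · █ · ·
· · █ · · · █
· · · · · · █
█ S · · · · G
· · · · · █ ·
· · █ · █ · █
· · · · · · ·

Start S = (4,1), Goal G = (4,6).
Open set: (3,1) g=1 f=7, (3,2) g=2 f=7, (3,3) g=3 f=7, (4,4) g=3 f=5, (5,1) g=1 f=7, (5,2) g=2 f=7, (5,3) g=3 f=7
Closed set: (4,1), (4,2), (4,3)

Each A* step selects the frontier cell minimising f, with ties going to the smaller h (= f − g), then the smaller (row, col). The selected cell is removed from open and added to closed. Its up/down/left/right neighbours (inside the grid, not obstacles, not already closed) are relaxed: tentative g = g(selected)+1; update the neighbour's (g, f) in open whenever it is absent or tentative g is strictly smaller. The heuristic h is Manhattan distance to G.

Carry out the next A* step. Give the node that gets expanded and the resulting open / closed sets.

step 1: expand (4,4) (f=5, h=2) → closed; open now [(3,1) g=1 f=7, (3,2) g=2 f=7, (3,3) g=3 f=7, (3,4) g=4 f=7, (4,5) g=4 f=5, (5,1) g=1 f=7, (5,2) g=2 f=7, (5,3) g=3 f=7, (5,4) g=4 f=7]

expanded=(4,4); open=[(3,1) g=1 f=7, (3,2) g=2 f=7, (3,3) g=3 f=7, (3,4) g=4 f=7, (4,5) g=4 f=5, (5,1) g=1 f=7, (5,2) g=2 f=7, (5,3) g=3 f=7, (5,4) g=4 f=7]; closed=[(4,1), (4,2), (4,3), (4,4)]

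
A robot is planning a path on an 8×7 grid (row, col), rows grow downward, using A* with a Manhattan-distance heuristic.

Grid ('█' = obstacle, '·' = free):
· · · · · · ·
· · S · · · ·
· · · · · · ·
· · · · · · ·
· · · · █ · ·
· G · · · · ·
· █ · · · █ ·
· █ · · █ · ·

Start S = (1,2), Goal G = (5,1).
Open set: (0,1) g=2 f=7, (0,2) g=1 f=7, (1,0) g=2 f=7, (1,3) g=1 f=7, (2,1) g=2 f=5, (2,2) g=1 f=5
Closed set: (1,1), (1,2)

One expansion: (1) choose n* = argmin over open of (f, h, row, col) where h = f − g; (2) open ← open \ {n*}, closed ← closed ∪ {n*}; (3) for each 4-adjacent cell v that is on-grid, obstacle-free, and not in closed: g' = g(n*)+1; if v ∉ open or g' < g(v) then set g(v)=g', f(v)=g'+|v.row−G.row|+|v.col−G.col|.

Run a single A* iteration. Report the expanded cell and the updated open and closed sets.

step 1: expand (2,1) (f=5, h=3) → closed; open now [(0,1) g=2 f=7, (0,2) g=1 f=7, (1,0) g=2 f=7, (1,3) g=1 f=7, (2,0) g=3 f=7, (2,2) g=1 f=5, (3,1) g=3 f=5]

expanded=(2,1); open=[(0,1) g=2 f=7, (0,2) g=1 f=7, (1,0) g=2 f=7, (1,3) g=1 f=7, (2,0) g=3 f=7, (2,2) g=1 f=5, (3,1) g=3 f=5]; closed=[(1,1), (1,2), (2,1)]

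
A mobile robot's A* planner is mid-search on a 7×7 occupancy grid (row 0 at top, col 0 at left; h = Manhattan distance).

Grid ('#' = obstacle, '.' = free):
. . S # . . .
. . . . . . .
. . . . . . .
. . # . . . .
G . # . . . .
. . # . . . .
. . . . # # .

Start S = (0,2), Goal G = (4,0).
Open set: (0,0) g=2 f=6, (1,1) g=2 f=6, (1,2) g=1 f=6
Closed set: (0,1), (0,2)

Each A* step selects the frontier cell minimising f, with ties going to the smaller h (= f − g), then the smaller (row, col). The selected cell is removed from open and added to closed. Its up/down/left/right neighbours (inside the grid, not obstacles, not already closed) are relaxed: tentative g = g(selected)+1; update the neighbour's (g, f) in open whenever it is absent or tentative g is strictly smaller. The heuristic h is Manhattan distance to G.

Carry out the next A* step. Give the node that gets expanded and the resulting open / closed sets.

step 1: expand (0,0) (f=6, h=4) → closed; open now [(1,0) g=3 f=6, (1,1) g=2 f=6, (1,2) g=1 f=6]

expanded=(0,0); open=[(1,0) g=3 f=6, (1,1) g=2 f=6, (1,2) g=1 f=6]; closed=[(0,0), (0,1), (0,2)]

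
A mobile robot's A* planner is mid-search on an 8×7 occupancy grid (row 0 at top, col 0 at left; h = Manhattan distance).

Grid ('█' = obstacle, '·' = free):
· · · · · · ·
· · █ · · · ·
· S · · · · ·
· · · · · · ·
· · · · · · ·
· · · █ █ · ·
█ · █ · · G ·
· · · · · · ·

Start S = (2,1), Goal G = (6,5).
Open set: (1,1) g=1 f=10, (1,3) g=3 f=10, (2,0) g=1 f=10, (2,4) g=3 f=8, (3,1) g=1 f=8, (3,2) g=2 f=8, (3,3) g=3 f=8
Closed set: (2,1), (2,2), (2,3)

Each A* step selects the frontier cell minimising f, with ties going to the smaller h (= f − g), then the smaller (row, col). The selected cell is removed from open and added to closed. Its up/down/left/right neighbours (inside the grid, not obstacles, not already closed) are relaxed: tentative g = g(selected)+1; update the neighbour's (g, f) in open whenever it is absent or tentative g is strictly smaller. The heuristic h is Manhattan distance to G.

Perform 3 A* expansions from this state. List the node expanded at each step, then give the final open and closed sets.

order=[(2,4) → (2,5) → (3,5)]; open=[(1,1) g=1 f=10, (1,3) g=3 f=10, (1,4) g=4 f=10, (1,5) g=5 f=10, (2,0) g=1 f=10, (2,6) g=5 f=10, (3,1) g=1 f=8, (3,2) g=2 f=8, (3,3) g=3 f=8, (3,4) g=4 f=8, (3,6) g=6 f=10, (4,5) g=6 f=8]; closed=[(2,1), (2,2), (2,3), (2,4), (2,5), (3,5)]

step 1: expand (2,4) (f=8, h=5) → closed; open now [(1,1) g=1 f=10, (1,3) g=3 f=10, (1,4) g=4 f=10, (2,0) g=1 f=10, (2,5) g=4 f=8, (3,1) g=1 f=8, (3,2) g=2 f=8, (3,3) g=3 f=8, (3,4) g=4 f=8]
step 2: expand (2,5) (f=8, h=4) → closed; open now [(1,1) g=1 f=10, (1,3) g=3 f=10, (1,4) g=4 f=10, (1,5) g=5 f=10, (2,0) g=1 f=10, (2,6) g=5 f=10, (3,1) g=1 f=8, (3,2) g=2 f=8, (3,3) g=3 f=8, (3,4) g=4 f=8, (3,5) g=5 f=8]
step 3: expand (3,5) (f=8, h=3) → closed; open now [(1,1) g=1 f=10, (1,3) g=3 f=10, (1,4) g=4 f=10, (1,5) g=5 f=10, (2,0) g=1 f=10, (2,6) g=5 f=10, (3,1) g=1 f=8, (3,2) g=2 f=8, (3,3) g=3 f=8, (3,4) g=4 f=8, (3,6) g=6 f=10, (4,5) g=6 f=8]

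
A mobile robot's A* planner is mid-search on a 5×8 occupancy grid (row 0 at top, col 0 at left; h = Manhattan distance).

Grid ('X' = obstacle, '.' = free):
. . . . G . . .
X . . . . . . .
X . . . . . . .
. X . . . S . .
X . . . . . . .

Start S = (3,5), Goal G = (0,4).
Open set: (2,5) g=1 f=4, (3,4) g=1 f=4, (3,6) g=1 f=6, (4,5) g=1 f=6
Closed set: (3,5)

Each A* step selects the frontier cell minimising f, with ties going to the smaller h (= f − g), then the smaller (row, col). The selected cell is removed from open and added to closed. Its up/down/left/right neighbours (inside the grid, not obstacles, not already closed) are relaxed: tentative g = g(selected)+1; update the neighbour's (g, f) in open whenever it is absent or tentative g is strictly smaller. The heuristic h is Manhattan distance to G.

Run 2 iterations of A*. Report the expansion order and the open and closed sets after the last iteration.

step 1: expand (2,5) (f=4, h=3) → closed; open now [(1,5) g=2 f=4, (2,4) g=2 f=4, (2,6) g=2 f=6, (3,4) g=1 f=4, (3,6) g=1 f=6, (4,5) g=1 f=6]
step 2: expand (1,5) (f=4, h=2) → closed; open now [(0,5) g=3 f=4, (1,4) g=3 f=4, (1,6) g=3 f=6, (2,4) g=2 f=4, (2,6) g=2 f=6, (3,4) g=1 f=4, (3,6) g=1 f=6, (4,5) g=1 f=6]

order=[(2,5) → (1,5)]; open=[(0,5) g=3 f=4, (1,4) g=3 f=4, (1,6) g=3 f=6, (2,4) g=2 f=4, (2,6) g=2 f=6, (3,4) g=1 f=4, (3,6) g=1 f=6, (4,5) g=1 f=6]; closed=[(1,5), (2,5), (3,5)]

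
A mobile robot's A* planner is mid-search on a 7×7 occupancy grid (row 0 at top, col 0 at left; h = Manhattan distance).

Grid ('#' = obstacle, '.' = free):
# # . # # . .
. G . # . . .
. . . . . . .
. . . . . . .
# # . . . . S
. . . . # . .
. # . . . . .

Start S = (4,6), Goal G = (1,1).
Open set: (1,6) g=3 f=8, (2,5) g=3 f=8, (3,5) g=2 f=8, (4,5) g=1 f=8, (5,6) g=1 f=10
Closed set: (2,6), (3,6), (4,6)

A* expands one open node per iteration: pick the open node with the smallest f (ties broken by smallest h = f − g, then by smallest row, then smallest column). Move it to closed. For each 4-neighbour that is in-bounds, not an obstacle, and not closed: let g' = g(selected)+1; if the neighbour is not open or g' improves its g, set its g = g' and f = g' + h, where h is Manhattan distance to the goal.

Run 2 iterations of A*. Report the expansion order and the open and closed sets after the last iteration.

order=[(1,6) → (1,5)]; open=[(0,5) g=5 f=10, (0,6) g=4 f=10, (1,4) g=5 f=8, (2,5) g=3 f=8, (3,5) g=2 f=8, (4,5) g=1 f=8, (5,6) g=1 f=10]; closed=[(1,5), (1,6), (2,6), (3,6), (4,6)]

step 1: expand (1,6) (f=8, h=5) → closed; open now [(0,6) g=4 f=10, (1,5) g=4 f=8, (2,5) g=3 f=8, (3,5) g=2 f=8, (4,5) g=1 f=8, (5,6) g=1 f=10]
step 2: expand (1,5) (f=8, h=4) → closed; open now [(0,5) g=5 f=10, (0,6) g=4 f=10, (1,4) g=5 f=8, (2,5) g=3 f=8, (3,5) g=2 f=8, (4,5) g=1 f=8, (5,6) g=1 f=10]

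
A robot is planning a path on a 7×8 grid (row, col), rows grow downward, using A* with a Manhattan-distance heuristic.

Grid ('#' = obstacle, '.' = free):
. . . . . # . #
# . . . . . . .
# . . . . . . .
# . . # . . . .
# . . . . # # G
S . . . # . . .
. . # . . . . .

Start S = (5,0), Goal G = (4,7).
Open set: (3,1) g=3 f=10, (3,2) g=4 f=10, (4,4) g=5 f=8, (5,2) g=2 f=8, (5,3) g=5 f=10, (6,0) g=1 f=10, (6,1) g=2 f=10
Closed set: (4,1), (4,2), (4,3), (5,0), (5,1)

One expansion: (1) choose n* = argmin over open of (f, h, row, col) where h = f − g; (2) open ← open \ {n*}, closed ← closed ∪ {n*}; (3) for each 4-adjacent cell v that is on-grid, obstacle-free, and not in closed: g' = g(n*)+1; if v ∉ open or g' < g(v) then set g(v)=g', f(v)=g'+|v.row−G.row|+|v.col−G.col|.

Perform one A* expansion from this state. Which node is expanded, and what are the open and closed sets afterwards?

expanded=(4,4); open=[(3,1) g=3 f=10, (3,2) g=4 f=10, (3,4) g=6 f=10, (5,2) g=2 f=8, (5,3) g=5 f=10, (6,0) g=1 f=10, (6,1) g=2 f=10]; closed=[(4,1), (4,2), (4,3), (4,4), (5,0), (5,1)]

step 1: expand (4,4) (f=8, h=3) → closed; open now [(3,1) g=3 f=10, (3,2) g=4 f=10, (3,4) g=6 f=10, (5,2) g=2 f=8, (5,3) g=5 f=10, (6,0) g=1 f=10, (6,1) g=2 f=10]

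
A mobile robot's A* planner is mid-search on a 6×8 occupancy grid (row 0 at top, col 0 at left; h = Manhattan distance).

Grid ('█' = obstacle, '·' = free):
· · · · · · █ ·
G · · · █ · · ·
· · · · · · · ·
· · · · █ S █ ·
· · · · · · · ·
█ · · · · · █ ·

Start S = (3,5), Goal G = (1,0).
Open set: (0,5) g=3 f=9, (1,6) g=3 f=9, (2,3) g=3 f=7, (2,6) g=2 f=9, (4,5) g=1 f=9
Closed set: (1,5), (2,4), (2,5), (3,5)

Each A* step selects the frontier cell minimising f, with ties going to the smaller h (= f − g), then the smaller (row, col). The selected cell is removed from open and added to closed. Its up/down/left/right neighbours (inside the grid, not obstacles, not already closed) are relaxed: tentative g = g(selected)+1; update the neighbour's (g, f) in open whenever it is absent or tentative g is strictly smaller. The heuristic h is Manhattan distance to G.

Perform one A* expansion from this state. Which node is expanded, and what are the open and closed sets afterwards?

expanded=(2,3); open=[(0,5) g=3 f=9, (1,3) g=4 f=7, (1,6) g=3 f=9, (2,2) g=4 f=7, (2,6) g=2 f=9, (3,3) g=4 f=9, (4,5) g=1 f=9]; closed=[(1,5), (2,3), (2,4), (2,5), (3,5)]

step 1: expand (2,3) (f=7, h=4) → closed; open now [(0,5) g=3 f=9, (1,3) g=4 f=7, (1,6) g=3 f=9, (2,2) g=4 f=7, (2,6) g=2 f=9, (3,3) g=4 f=9, (4,5) g=1 f=9]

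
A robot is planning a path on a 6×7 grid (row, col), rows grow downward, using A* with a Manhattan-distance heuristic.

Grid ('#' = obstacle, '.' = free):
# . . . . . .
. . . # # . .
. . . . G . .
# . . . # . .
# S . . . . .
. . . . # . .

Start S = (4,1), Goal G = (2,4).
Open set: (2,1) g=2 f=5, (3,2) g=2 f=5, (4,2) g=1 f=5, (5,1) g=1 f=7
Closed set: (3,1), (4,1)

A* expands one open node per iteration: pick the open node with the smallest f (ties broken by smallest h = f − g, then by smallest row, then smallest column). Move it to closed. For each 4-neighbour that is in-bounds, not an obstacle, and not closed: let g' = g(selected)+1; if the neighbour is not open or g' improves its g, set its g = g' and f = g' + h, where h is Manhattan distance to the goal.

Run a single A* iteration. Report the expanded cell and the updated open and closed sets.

expanded=(2,1); open=[(1,1) g=3 f=7, (2,0) g=3 f=7, (2,2) g=3 f=5, (3,2) g=2 f=5, (4,2) g=1 f=5, (5,1) g=1 f=7]; closed=[(2,1), (3,1), (4,1)]

step 1: expand (2,1) (f=5, h=3) → closed; open now [(1,1) g=3 f=7, (2,0) g=3 f=7, (2,2) g=3 f=5, (3,2) g=2 f=5, (4,2) g=1 f=5, (5,1) g=1 f=7]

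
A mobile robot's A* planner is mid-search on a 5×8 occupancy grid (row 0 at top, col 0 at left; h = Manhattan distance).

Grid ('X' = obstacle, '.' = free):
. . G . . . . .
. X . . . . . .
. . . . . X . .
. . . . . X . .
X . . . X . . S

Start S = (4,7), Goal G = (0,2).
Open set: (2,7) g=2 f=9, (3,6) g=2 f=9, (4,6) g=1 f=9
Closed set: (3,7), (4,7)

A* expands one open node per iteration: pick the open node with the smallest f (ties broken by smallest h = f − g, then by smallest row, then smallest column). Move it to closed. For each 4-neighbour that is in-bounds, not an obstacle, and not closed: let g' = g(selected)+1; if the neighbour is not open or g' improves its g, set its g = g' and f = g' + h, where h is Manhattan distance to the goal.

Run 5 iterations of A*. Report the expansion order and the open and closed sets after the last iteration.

step 1: expand (2,7) (f=9, h=7) → closed; open now [(1,7) g=3 f=9, (2,6) g=3 f=9, (3,6) g=2 f=9, (4,6) g=1 f=9]
step 2: expand (1,7) (f=9, h=6) → closed; open now [(0,7) g=4 f=9, (1,6) g=4 f=9, (2,6) g=3 f=9, (3,6) g=2 f=9, (4,6) g=1 f=9]
step 3: expand (0,7) (f=9, h=5) → closed; open now [(0,6) g=5 f=9, (1,6) g=4 f=9, (2,6) g=3 f=9, (3,6) g=2 f=9, (4,6) g=1 f=9]
step 4: expand (0,6) (f=9, h=4) → closed; open now [(0,5) g=6 f=9, (1,6) g=4 f=9, (2,6) g=3 f=9, (3,6) g=2 f=9, (4,6) g=1 f=9]
step 5: expand (0,5) (f=9, h=3) → closed; open now [(0,4) g=7 f=9, (1,5) g=7 f=11, (1,6) g=4 f=9, (2,6) g=3 f=9, (3,6) g=2 f=9, (4,6) g=1 f=9]

order=[(2,7) → (1,7) → (0,7) → (0,6) → (0,5)]; open=[(0,4) g=7 f=9, (1,5) g=7 f=11, (1,6) g=4 f=9, (2,6) g=3 f=9, (3,6) g=2 f=9, (4,6) g=1 f=9]; closed=[(0,5), (0,6), (0,7), (1,7), (2,7), (3,7), (4,7)]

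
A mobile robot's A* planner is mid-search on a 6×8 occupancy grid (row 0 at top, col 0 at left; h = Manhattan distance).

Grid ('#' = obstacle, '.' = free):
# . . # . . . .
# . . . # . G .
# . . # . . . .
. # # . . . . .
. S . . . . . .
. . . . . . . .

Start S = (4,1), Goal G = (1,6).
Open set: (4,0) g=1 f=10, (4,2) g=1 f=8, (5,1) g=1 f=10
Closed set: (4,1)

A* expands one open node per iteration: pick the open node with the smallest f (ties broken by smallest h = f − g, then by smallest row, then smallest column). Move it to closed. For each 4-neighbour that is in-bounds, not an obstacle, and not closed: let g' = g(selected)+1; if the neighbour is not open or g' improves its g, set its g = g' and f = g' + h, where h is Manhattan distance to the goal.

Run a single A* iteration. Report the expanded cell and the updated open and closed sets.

expanded=(4,2); open=[(4,0) g=1 f=10, (4,3) g=2 f=8, (5,1) g=1 f=10, (5,2) g=2 f=10]; closed=[(4,1), (4,2)]

step 1: expand (4,2) (f=8, h=7) → closed; open now [(4,0) g=1 f=10, (4,3) g=2 f=8, (5,1) g=1 f=10, (5,2) g=2 f=10]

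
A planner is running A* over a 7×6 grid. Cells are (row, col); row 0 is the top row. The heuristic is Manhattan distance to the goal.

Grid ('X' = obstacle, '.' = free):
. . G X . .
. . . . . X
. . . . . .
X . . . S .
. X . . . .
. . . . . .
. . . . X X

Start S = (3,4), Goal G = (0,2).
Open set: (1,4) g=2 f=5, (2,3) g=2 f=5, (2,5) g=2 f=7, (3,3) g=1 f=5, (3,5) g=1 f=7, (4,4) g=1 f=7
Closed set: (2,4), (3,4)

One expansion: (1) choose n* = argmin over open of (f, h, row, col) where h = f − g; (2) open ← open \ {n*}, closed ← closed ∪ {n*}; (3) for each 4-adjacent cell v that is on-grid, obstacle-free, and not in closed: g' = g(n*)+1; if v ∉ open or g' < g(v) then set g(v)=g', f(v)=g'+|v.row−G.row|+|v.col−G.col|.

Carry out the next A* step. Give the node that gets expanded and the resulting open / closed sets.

step 1: expand (1,4) (f=5, h=3) → closed; open now [(0,4) g=3 f=5, (1,3) g=3 f=5, (2,3) g=2 f=5, (2,5) g=2 f=7, (3,3) g=1 f=5, (3,5) g=1 f=7, (4,4) g=1 f=7]

expanded=(1,4); open=[(0,4) g=3 f=5, (1,3) g=3 f=5, (2,3) g=2 f=5, (2,5) g=2 f=7, (3,3) g=1 f=5, (3,5) g=1 f=7, (4,4) g=1 f=7]; closed=[(1,4), (2,4), (3,4)]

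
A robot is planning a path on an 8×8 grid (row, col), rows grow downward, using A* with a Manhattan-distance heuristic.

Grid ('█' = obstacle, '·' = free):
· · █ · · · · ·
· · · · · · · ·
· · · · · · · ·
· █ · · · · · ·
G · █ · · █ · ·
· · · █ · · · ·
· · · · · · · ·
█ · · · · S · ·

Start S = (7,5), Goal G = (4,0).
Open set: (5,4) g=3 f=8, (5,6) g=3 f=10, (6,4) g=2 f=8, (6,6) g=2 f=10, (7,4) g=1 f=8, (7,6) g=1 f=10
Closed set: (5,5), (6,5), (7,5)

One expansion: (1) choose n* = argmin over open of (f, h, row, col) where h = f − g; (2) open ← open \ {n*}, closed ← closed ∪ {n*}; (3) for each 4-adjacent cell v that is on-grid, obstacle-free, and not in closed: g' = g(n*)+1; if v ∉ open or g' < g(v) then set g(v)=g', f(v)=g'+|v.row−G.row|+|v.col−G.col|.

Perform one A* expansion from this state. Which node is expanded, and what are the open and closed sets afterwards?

step 1: expand (5,4) (f=8, h=5) → closed; open now [(4,4) g=4 f=8, (5,6) g=3 f=10, (6,4) g=2 f=8, (6,6) g=2 f=10, (7,4) g=1 f=8, (7,6) g=1 f=10]

expanded=(5,4); open=[(4,4) g=4 f=8, (5,6) g=3 f=10, (6,4) g=2 f=8, (6,6) g=2 f=10, (7,4) g=1 f=8, (7,6) g=1 f=10]; closed=[(5,4), (5,5), (6,5), (7,5)]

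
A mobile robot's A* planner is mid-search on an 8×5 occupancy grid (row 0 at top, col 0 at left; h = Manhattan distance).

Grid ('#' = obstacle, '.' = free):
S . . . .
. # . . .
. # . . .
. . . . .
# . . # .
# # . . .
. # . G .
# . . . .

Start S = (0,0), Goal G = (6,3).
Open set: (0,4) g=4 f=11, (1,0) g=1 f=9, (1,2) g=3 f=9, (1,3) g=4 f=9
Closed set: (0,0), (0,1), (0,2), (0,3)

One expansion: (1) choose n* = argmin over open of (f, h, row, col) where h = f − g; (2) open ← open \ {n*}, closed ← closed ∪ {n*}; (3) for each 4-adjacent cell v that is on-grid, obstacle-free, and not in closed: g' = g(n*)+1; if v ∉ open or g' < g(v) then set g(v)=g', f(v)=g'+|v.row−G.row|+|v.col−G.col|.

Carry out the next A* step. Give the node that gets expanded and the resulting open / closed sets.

step 1: expand (1,3) (f=9, h=5) → closed; open now [(0,4) g=4 f=11, (1,0) g=1 f=9, (1,2) g=3 f=9, (1,4) g=5 f=11, (2,3) g=5 f=9]

expanded=(1,3); open=[(0,4) g=4 f=11, (1,0) g=1 f=9, (1,2) g=3 f=9, (1,4) g=5 f=11, (2,3) g=5 f=9]; closed=[(0,0), (0,1), (0,2), (0,3), (1,3)]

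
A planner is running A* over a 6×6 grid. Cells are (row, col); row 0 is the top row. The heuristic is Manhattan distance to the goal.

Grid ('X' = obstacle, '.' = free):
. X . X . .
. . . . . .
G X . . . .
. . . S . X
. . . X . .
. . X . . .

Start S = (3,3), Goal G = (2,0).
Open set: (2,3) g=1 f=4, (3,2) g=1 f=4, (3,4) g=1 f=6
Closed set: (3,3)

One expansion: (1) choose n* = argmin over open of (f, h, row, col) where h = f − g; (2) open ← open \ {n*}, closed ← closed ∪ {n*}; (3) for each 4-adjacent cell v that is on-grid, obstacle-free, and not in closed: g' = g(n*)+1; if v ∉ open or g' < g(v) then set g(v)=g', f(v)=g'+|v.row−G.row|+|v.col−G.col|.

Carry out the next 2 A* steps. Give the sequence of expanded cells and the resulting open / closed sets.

step 1: expand (2,3) (f=4, h=3) → closed; open now [(1,3) g=2 f=6, (2,2) g=2 f=4, (2,4) g=2 f=6, (3,2) g=1 f=4, (3,4) g=1 f=6]
step 2: expand (2,2) (f=4, h=2) → closed; open now [(1,2) g=3 f=6, (1,3) g=2 f=6, (2,4) g=2 f=6, (3,2) g=1 f=4, (3,4) g=1 f=6]

order=[(2,3) → (2,2)]; open=[(1,2) g=3 f=6, (1,3) g=2 f=6, (2,4) g=2 f=6, (3,2) g=1 f=4, (3,4) g=1 f=6]; closed=[(2,2), (2,3), (3,3)]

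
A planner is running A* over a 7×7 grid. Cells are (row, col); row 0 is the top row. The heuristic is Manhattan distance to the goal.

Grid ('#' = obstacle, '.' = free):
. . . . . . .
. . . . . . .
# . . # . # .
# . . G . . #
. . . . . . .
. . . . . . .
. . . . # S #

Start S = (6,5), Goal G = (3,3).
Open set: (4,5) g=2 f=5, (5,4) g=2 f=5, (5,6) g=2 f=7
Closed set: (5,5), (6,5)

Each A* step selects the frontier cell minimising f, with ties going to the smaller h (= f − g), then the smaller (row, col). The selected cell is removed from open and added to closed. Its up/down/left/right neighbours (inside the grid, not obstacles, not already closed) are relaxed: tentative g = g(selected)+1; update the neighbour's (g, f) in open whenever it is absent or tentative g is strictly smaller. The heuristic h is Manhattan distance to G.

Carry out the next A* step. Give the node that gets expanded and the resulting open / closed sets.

step 1: expand (4,5) (f=5, h=3) → closed; open now [(3,5) g=3 f=5, (4,4) g=3 f=5, (4,6) g=3 f=7, (5,4) g=2 f=5, (5,6) g=2 f=7]

expanded=(4,5); open=[(3,5) g=3 f=5, (4,4) g=3 f=5, (4,6) g=3 f=7, (5,4) g=2 f=5, (5,6) g=2 f=7]; closed=[(4,5), (5,5), (6,5)]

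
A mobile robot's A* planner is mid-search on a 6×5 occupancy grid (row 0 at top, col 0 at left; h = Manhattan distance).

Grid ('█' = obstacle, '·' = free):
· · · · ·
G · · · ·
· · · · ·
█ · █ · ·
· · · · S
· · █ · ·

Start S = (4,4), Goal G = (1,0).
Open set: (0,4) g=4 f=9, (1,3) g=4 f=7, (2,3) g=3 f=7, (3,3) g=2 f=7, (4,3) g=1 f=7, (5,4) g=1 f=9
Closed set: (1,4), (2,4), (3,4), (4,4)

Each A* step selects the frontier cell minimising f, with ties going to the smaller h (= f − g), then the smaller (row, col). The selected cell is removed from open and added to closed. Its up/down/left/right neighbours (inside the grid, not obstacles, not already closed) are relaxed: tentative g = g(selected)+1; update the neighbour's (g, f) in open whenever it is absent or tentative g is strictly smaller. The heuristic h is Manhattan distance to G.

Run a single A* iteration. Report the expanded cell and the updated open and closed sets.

expanded=(1,3); open=[(0,3) g=5 f=9, (0,4) g=4 f=9, (1,2) g=5 f=7, (2,3) g=3 f=7, (3,3) g=2 f=7, (4,3) g=1 f=7, (5,4) g=1 f=9]; closed=[(1,3), (1,4), (2,4), (3,4), (4,4)]

step 1: expand (1,3) (f=7, h=3) → closed; open now [(0,3) g=5 f=9, (0,4) g=4 f=9, (1,2) g=5 f=7, (2,3) g=3 f=7, (3,3) g=2 f=7, (4,3) g=1 f=7, (5,4) g=1 f=9]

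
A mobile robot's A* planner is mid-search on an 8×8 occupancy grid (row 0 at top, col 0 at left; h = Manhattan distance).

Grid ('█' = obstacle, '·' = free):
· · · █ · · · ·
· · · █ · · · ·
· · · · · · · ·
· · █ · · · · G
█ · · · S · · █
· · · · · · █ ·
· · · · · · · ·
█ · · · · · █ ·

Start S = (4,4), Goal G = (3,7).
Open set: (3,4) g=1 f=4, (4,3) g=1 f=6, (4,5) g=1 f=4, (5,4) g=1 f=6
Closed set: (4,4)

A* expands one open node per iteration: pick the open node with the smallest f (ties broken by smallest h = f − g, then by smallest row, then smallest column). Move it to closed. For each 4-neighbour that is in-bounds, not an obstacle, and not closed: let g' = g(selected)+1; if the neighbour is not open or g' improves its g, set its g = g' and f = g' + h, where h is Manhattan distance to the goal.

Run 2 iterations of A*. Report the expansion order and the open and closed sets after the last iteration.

step 1: expand (3,4) (f=4, h=3) → closed; open now [(2,4) g=2 f=6, (3,3) g=2 f=6, (3,5) g=2 f=4, (4,3) g=1 f=6, (4,5) g=1 f=4, (5,4) g=1 f=6]
step 2: expand (3,5) (f=4, h=2) → closed; open now [(2,4) g=2 f=6, (2,5) g=3 f=6, (3,3) g=2 f=6, (3,6) g=3 f=4, (4,3) g=1 f=6, (4,5) g=1 f=4, (5,4) g=1 f=6]

order=[(3,4) → (3,5)]; open=[(2,4) g=2 f=6, (2,5) g=3 f=6, (3,3) g=2 f=6, (3,6) g=3 f=4, (4,3) g=1 f=6, (4,5) g=1 f=4, (5,4) g=1 f=6]; closed=[(3,4), (3,5), (4,4)]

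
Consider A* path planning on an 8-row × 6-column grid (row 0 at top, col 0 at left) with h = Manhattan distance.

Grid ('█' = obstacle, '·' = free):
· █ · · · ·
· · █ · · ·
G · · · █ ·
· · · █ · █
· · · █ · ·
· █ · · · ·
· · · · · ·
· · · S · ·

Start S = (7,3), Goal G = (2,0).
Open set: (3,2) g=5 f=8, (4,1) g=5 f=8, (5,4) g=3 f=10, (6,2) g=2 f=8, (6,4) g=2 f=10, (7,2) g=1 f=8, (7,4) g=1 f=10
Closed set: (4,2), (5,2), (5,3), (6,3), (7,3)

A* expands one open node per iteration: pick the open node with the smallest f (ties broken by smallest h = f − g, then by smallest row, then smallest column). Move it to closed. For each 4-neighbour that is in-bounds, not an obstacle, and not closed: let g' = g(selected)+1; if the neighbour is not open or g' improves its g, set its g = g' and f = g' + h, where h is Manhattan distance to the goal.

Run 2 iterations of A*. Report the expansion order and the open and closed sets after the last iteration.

order=[(3,2) → (2,2)]; open=[(2,1) g=7 f=8, (2,3) g=7 f=10, (3,1) g=6 f=8, (4,1) g=5 f=8, (5,4) g=3 f=10, (6,2) g=2 f=8, (6,4) g=2 f=10, (7,2) g=1 f=8, (7,4) g=1 f=10]; closed=[(2,2), (3,2), (4,2), (5,2), (5,3), (6,3), (7,3)]

step 1: expand (3,2) (f=8, h=3) → closed; open now [(2,2) g=6 f=8, (3,1) g=6 f=8, (4,1) g=5 f=8, (5,4) g=3 f=10, (6,2) g=2 f=8, (6,4) g=2 f=10, (7,2) g=1 f=8, (7,4) g=1 f=10]
step 2: expand (2,2) (f=8, h=2) → closed; open now [(2,1) g=7 f=8, (2,3) g=7 f=10, (3,1) g=6 f=8, (4,1) g=5 f=8, (5,4) g=3 f=10, (6,2) g=2 f=8, (6,4) g=2 f=10, (7,2) g=1 f=8, (7,4) g=1 f=10]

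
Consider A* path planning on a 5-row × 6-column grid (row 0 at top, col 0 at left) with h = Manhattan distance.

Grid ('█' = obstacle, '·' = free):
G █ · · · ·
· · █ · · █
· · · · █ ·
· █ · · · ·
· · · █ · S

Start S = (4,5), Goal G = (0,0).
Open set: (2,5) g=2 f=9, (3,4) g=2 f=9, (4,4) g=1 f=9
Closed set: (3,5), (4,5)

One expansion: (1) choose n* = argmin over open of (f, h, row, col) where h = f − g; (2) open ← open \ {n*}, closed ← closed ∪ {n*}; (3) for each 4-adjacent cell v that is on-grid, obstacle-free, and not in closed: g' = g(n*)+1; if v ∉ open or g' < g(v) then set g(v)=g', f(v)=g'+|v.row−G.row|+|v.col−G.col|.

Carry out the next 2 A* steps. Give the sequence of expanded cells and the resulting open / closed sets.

step 1: expand (2,5) (f=9, h=7) → closed; open now [(3,4) g=2 f=9, (4,4) g=1 f=9]
step 2: expand (3,4) (f=9, h=7) → closed; open now [(3,3) g=3 f=9, (4,4) g=1 f=9]

order=[(2,5) → (3,4)]; open=[(3,3) g=3 f=9, (4,4) g=1 f=9]; closed=[(2,5), (3,4), (3,5), (4,5)]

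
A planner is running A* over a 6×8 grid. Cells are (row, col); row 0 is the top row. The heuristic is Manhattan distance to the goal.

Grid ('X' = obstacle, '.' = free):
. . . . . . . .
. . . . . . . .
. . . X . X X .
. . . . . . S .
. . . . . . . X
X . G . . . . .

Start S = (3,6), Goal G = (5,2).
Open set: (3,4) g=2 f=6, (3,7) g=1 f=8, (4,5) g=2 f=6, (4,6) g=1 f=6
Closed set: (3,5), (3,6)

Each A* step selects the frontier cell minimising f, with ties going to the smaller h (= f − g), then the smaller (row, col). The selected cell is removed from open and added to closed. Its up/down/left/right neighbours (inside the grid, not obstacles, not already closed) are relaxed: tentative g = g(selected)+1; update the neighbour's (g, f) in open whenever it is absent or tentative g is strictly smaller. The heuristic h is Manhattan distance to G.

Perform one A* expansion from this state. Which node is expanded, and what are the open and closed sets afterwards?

expanded=(3,4); open=[(2,4) g=3 f=8, (3,3) g=3 f=6, (3,7) g=1 f=8, (4,4) g=3 f=6, (4,5) g=2 f=6, (4,6) g=1 f=6]; closed=[(3,4), (3,5), (3,6)]

step 1: expand (3,4) (f=6, h=4) → closed; open now [(2,4) g=3 f=8, (3,3) g=3 f=6, (3,7) g=1 f=8, (4,4) g=3 f=6, (4,5) g=2 f=6, (4,6) g=1 f=6]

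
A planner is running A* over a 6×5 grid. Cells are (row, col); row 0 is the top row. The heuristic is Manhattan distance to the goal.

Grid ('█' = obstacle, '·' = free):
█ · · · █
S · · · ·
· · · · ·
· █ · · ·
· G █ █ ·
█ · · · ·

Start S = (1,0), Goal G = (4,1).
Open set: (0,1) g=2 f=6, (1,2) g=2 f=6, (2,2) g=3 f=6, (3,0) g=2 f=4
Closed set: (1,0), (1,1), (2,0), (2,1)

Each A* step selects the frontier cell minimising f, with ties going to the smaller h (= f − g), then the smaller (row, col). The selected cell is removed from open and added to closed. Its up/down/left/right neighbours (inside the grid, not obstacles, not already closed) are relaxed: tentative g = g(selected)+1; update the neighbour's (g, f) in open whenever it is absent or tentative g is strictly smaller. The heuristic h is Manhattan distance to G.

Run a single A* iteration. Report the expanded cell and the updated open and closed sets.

expanded=(3,0); open=[(0,1) g=2 f=6, (1,2) g=2 f=6, (2,2) g=3 f=6, (4,0) g=3 f=4]; closed=[(1,0), (1,1), (2,0), (2,1), (3,0)]

step 1: expand (3,0) (f=4, h=2) → closed; open now [(0,1) g=2 f=6, (1,2) g=2 f=6, (2,2) g=3 f=6, (4,0) g=3 f=4]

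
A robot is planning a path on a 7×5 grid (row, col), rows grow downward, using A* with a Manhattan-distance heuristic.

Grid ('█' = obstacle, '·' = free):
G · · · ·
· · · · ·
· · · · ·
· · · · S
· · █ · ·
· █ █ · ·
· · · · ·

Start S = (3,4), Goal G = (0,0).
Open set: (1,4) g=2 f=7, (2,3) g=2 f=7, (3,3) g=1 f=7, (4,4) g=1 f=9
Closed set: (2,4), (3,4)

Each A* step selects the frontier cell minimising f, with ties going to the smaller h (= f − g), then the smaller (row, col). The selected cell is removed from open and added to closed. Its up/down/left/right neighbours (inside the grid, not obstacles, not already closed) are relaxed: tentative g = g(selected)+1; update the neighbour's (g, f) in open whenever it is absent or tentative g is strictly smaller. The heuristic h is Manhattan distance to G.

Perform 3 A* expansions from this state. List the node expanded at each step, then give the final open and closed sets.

step 1: expand (1,4) (f=7, h=5) → closed; open now [(0,4) g=3 f=7, (1,3) g=3 f=7, (2,3) g=2 f=7, (3,3) g=1 f=7, (4,4) g=1 f=9]
step 2: expand (0,4) (f=7, h=4) → closed; open now [(0,3) g=4 f=7, (1,3) g=3 f=7, (2,3) g=2 f=7, (3,3) g=1 f=7, (4,4) g=1 f=9]
step 3: expand (0,3) (f=7, h=3) → closed; open now [(0,2) g=5 f=7, (1,3) g=3 f=7, (2,3) g=2 f=7, (3,3) g=1 f=7, (4,4) g=1 f=9]

order=[(1,4) → (0,4) → (0,3)]; open=[(0,2) g=5 f=7, (1,3) g=3 f=7, (2,3) g=2 f=7, (3,3) g=1 f=7, (4,4) g=1 f=9]; closed=[(0,3), (0,4), (1,4), (2,4), (3,4)]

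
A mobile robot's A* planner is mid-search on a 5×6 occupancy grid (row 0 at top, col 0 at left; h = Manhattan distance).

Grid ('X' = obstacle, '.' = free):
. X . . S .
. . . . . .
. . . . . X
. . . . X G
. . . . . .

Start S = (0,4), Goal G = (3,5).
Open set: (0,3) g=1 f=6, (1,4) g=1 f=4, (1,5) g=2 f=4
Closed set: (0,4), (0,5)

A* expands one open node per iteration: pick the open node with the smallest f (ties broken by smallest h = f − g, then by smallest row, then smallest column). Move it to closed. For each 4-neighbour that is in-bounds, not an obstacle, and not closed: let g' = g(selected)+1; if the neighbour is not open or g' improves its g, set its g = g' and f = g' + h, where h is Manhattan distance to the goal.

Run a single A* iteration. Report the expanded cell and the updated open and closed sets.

expanded=(1,5); open=[(0,3) g=1 f=6, (1,4) g=1 f=4]; closed=[(0,4), (0,5), (1,5)]

step 1: expand (1,5) (f=4, h=2) → closed; open now [(0,3) g=1 f=6, (1,4) g=1 f=4]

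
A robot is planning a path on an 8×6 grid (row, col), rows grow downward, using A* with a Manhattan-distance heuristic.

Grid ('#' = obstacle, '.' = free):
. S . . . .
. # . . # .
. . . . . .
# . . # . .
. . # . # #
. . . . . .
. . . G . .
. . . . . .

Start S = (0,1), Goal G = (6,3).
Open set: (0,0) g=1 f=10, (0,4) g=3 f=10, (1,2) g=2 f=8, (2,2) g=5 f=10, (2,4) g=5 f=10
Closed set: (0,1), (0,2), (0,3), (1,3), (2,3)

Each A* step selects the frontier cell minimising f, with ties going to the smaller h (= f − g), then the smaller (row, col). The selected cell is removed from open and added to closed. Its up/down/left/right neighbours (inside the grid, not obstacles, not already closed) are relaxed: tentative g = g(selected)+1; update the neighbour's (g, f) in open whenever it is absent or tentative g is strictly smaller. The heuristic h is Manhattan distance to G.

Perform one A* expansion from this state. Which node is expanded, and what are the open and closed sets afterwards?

expanded=(1,2); open=[(0,0) g=1 f=10, (0,4) g=3 f=10, (2,2) g=3 f=8, (2,4) g=5 f=10]; closed=[(0,1), (0,2), (0,3), (1,2), (1,3), (2,3)]

step 1: expand (1,2) (f=8, h=6) → closed; open now [(0,0) g=1 f=10, (0,4) g=3 f=10, (2,2) g=3 f=8, (2,4) g=5 f=10]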